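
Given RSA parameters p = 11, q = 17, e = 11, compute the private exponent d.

Step 1: n = 11 * 17 = 187.
Step 2: phi(n) = 10 * 16 = 160.
Step 3: Find d such that 11 * d = 1 (mod 160).
Step 4: d = 11^(-1) mod 160 = 131.
Verification: 11 * 131 = 1441 = 9 * 160 + 1.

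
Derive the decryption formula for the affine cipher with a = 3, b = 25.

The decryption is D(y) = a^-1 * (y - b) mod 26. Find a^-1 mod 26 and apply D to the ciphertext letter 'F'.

Step 1: Find a^-1, the modular inverse of 3 mod 26.
Step 2: We need 3 * a^-1 = 1 (mod 26).
Step 3: 3 * 9 = 27 = 1 * 26 + 1, so a^-1 = 9.
Step 4: D(y) = 9(y - 25) mod 26.
Step 5: Apply to 'F' (y = 5): D(5) = 9 * (5 - 25) mod 26 = 9 * -20 mod 26 = 2 -> 'C'.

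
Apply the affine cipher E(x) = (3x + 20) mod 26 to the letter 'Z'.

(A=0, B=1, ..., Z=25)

Step 1: Convert 'Z' to number: x = 25.
Step 2: E(25) = (3 * 25 + 20) mod 26 = 95 mod 26 = 17.
Step 3: Convert 17 back to letter: R.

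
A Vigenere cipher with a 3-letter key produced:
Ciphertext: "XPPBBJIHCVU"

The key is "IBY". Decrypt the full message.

Step 1: Key 'IBY' has length 3. Extended key: IBYIBYIBYIB
Step 2: Decrypt each position:
  X(23) - I(8) = 15 = P
  P(15) - B(1) = 14 = O
  P(15) - Y(24) = 17 = R
  B(1) - I(8) = 19 = T
  B(1) - B(1) = 0 = A
  J(9) - Y(24) = 11 = L
  I(8) - I(8) = 0 = A
  H(7) - B(1) = 6 = G
  C(2) - Y(24) = 4 = E
  V(21) - I(8) = 13 = N
  U(20) - B(1) = 19 = T
Plaintext: PORTALAGENT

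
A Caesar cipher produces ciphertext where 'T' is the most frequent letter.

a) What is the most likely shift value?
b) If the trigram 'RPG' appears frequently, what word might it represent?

Step 1: In English, 'E' is the most frequent letter (12.7%).
Step 2: The most frequent ciphertext letter is 'T' (position 19).
Step 3: Shift = (19 - 4) mod 26 = 15.
Step 4: Decrypt 'RPG' by shifting back 15:
  R -> C
  P -> A
  G -> R
Step 5: 'RPG' decrypts to 'CAR'.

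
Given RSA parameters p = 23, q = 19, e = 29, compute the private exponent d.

Step 1: n = 23 * 19 = 437.
Step 2: phi(n) = 22 * 18 = 396.
Step 3: Find d such that 29 * d = 1 (mod 396).
Step 4: d = 29^(-1) mod 396 = 41.
Verification: 29 * 41 = 1189 = 3 * 396 + 1.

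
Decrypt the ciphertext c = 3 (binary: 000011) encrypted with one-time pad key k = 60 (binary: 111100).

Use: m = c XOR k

Step 1: XOR ciphertext with key:
  Ciphertext: 000011
  Key:        111100
  XOR:        111111
Step 2: Plaintext = 111111 = 63 in decimal.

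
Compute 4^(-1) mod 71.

Step 1: We need x such that 4 * x = 1 (mod 71).
Step 2: Using the extended Euclidean algorithm or trial:
  4 * 18 = 72 = 1 * 71 + 1.
Step 3: Since 72 mod 71 = 1, the inverse is x = 18.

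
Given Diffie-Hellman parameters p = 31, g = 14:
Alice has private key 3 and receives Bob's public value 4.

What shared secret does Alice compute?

Step 1: s = B^a mod p = 4^3 mod 31.
  4^1 mod 31 = 4
  4^2 mod 31 = (4 * 4) mod 31 = 16
  4^3 mod 31 = (16 * 4) mod 31 = 2
Result: shared secret = 2.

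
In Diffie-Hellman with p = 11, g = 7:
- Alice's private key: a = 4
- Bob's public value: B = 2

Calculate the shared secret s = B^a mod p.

Step 1: s = B^a mod p = 2^4 mod 11.
  2^1 mod 11 = 2
  2^2 mod 11 = (2 * 2) mod 11 = 4
  2^3 mod 11 = (4 * 2) mod 11 = 8
  2^4 mod 11 = (8 * 2) mod 11 = 5
Result: shared secret = 5.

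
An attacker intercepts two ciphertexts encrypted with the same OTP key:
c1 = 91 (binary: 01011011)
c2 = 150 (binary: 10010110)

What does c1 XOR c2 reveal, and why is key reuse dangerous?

Step 1: c1 XOR c2 = (m1 XOR k) XOR (m2 XOR k).
Step 2: By XOR associativity/commutativity: = m1 XOR m2 XOR k XOR k = m1 XOR m2.
Step 3: 01011011 XOR 10010110 = 11001101 = 205.
Step 4: The key cancels out! An attacker learns m1 XOR m2 = 205, revealing the relationship between plaintexts.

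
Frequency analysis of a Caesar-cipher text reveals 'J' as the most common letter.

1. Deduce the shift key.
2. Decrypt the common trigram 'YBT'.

Step 1: In English, 'E' is the most frequent letter (12.7%).
Step 2: The most frequent ciphertext letter is 'J' (position 9).
Step 3: Shift = (9 - 4) mod 26 = 5.
Step 4: Decrypt 'YBT' by shifting back 5:
  Y -> T
  B -> W
  T -> O
Step 5: 'YBT' decrypts to 'TWO'.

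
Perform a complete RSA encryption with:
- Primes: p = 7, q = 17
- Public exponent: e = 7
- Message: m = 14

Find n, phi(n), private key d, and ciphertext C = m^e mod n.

Step 1: n = 7 * 17 = 119.
Step 2: phi(n) = (7-1)(17-1) = 6 * 16 = 96.
Step 3: Find d = 7^(-1) mod 96 = 55.
  Verify: 7 * 55 = 385 = 1 (mod 96).
Step 4: C = 14^7 mod 119 = 91.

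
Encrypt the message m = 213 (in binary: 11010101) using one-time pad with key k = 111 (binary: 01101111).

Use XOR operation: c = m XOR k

Step 1: Write out the XOR operation bit by bit:
  Message: 11010101
  Key:     01101111
  XOR:     10111010
Step 2: Convert to decimal: 10111010 = 186.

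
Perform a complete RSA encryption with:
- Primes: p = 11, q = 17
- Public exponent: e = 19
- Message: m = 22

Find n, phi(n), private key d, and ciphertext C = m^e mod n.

Step 1: n = 11 * 17 = 187.
Step 2: phi(n) = (11-1)(17-1) = 10 * 16 = 160.
Step 3: Find d = 19^(-1) mod 160 = 59.
  Verify: 19 * 59 = 1121 = 1 (mod 160).
Step 4: C = 22^19 mod 187 = 176.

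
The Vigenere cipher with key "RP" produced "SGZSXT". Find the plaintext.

Step 1: Extend key: RPRPRP
Step 2: Decrypt each letter (c - k) mod 26:
  S(18) - R(17) = (18-17) mod 26 = 1 = B
  G(6) - P(15) = (6-15) mod 26 = 17 = R
  Z(25) - R(17) = (25-17) mod 26 = 8 = I
  S(18) - P(15) = (18-15) mod 26 = 3 = D
  X(23) - R(17) = (23-17) mod 26 = 6 = G
  T(19) - P(15) = (19-15) mod 26 = 4 = E
Plaintext: BRIDGE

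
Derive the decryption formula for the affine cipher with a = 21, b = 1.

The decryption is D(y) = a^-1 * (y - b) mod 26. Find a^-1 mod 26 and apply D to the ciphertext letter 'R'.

Step 1: Find a^-1, the modular inverse of 21 mod 26.
Step 2: We need 21 * a^-1 = 1 (mod 26).
Step 3: 21 * 5 = 105 = 4 * 26 + 1, so a^-1 = 5.
Step 4: D(y) = 5(y - 1) mod 26.
Step 5: Apply to 'R' (y = 17): D(17) = 5 * (17 - 1) mod 26 = 5 * 16 mod 26 = 2 -> 'C'.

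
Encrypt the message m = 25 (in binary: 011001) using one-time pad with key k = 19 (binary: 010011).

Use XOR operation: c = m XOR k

Step 1: Write out the XOR operation bit by bit:
  Message: 011001
  Key:     010011
  XOR:     001010
Step 2: Convert to decimal: 001010 = 10.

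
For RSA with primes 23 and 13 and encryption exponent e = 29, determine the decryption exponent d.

Step 1: n = 23 * 13 = 299.
Step 2: phi(n) = 22 * 12 = 264.
Step 3: Find d such that 29 * d = 1 (mod 264).
Step 4: d = 29^(-1) mod 264 = 173.
Verification: 29 * 173 = 5017 = 19 * 264 + 1.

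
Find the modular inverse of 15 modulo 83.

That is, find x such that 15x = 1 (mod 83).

Step 1: We need x such that 15 * x = 1 (mod 83).
Step 2: Using the extended Euclidean algorithm or trial:
  15 * 72 = 1080 = 13 * 83 + 1.
Step 3: Since 1080 mod 83 = 1, the inverse is x = 72.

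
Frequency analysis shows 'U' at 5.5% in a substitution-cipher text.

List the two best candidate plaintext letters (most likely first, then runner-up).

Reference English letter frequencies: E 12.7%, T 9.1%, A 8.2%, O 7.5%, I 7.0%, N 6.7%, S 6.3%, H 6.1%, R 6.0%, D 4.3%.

Step 1: Observed frequency of 'U' is 5.5%.
Step 2: Compute distances to each reference frequency and sort:
  R (6.0%): difference = 0.5% <-- BEST
  H (6.1%): difference = 0.6% <-- RUNNER-UP
  S (6.3%): difference = 0.8%
  N (6.7%): difference = 1.2%
  D (4.3%): difference = 1.2%
Step 3: Most likely is 'R' (6.0%, diff 0.5%); second most likely is 'H' (6.1%, diff 0.6%).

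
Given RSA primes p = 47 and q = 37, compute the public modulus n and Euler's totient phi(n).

Step 1: n = p * q = 47 * 37 = 1739.
Step 2: phi(n) = (p-1)(q-1) = 46 * 36 = 1656.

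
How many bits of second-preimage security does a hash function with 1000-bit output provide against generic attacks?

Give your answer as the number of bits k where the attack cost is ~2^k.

Step 1: The hash has a 1000-bit output.
Step 2: Second-preimage resistance means: given a specific input x, it should be infeasible to find a different y with h(y) = h(x).
With a 1000-bit output, a generic search for a second preimage costs about 2^1000 evaluations (each trial matches the fixed target with probability 2^-1000).
Step 3: Security level = 1000 bits.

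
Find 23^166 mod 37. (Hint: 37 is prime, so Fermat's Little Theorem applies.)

Step 1: Since 37 is prime, by Fermat's Little Theorem: 23^36 = 1 (mod 37).
Step 2: Reduce exponent: 166 mod 36 = 22.
Step 3: So 23^166 = 23^22 (mod 37).
Step 4: 23^22 mod 37 = 27.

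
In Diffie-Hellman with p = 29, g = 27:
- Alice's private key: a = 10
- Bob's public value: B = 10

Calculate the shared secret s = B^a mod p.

Step 1: s = B^a mod p = 10^10 mod 29.
  10^1 mod 29 = 10
  10^2 mod 29 = (10 * 10) mod 29 = 13
  10^3 mod 29 = (13 * 10) mod 29 = 14
  10^4 mod 29 = (14 * 10) mod 29 = 24
  10^5 mod 29 = (24 * 10) mod 29 = 8
  10^6 mod 29 = (8 * 10) mod 29 = 22
  10^7 mod 29 = (22 * 10) mod 29 = 17
  10^8 mod 29 = (17 * 10) mod 29 = 25
  10^9 mod 29 = (25 * 10) mod 29 = 18
  10^10 mod 29 = (18 * 10) mod 29 = 6
Result: shared secret = 6.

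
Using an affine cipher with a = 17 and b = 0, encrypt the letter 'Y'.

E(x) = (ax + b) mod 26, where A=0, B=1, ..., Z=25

Step 1: Convert 'Y' to number: x = 24.
Step 2: E(24) = (17 * 24 + 0) mod 26 = 408 mod 26 = 18.
Step 3: Convert 18 back to letter: S.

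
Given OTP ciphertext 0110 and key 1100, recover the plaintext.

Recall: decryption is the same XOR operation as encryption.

Step 1: XOR ciphertext with key:
  Ciphertext: 0110
  Key:        1100
  XOR:        1010
Step 2: Plaintext = 1010 = 10 in decimal.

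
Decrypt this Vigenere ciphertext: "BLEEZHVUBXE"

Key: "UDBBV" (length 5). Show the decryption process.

Step 1: Key 'UDBBV' has length 5. Extended key: UDBBVUDBBVU
Step 2: Decrypt each position:
  B(1) - U(20) = 7 = H
  L(11) - D(3) = 8 = I
  E(4) - B(1) = 3 = D
  E(4) - B(1) = 3 = D
  Z(25) - V(21) = 4 = E
  H(7) - U(20) = 13 = N
  V(21) - D(3) = 18 = S
  U(20) - B(1) = 19 = T
  B(1) - B(1) = 0 = A
  X(23) - V(21) = 2 = C
  E(4) - U(20) = 10 = K
Plaintext: HIDDENSTACK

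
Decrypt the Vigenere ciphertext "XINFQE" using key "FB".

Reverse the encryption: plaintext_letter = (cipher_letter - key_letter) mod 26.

Step 1: Extend key: FBFBFB
Step 2: Decrypt each letter (c - k) mod 26:
  X(23) - F(5) = (23-5) mod 26 = 18 = S
  I(8) - B(1) = (8-1) mod 26 = 7 = H
  N(13) - F(5) = (13-5) mod 26 = 8 = I
  F(5) - B(1) = (5-1) mod 26 = 4 = E
  Q(16) - F(5) = (16-5) mod 26 = 11 = L
  E(4) - B(1) = (4-1) mod 26 = 3 = D
Plaintext: SHIELD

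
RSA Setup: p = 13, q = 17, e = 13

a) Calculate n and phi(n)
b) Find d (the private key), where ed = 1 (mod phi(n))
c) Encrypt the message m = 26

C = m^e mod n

Step 1: n = 13 * 17 = 221.
Step 2: phi(n) = (13-1)(17-1) = 12 * 16 = 192.
Step 3: Find d = 13^(-1) mod 192 = 133.
  Verify: 13 * 133 = 1729 = 1 (mod 192).
Step 4: C = 26^13 mod 221 = 195.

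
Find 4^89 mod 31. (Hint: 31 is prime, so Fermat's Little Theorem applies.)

Step 1: Since 31 is prime, by Fermat's Little Theorem: 4^30 = 1 (mod 31).
Step 2: Reduce exponent: 89 mod 30 = 29.
Step 3: So 4^89 = 4^29 (mod 31).
Step 4: 4^29 mod 31 = 8.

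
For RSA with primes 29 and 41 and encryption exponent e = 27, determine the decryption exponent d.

Step 1: n = 29 * 41 = 1189.
Step 2: phi(n) = 28 * 40 = 1120.
Step 3: Find d such that 27 * d = 1 (mod 1120).
Step 4: d = 27^(-1) mod 1120 = 83.
Verification: 27 * 83 = 2241 = 2 * 1120 + 1.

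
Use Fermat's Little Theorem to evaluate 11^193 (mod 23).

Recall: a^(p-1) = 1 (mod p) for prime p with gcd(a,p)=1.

Step 1: Since 23 is prime, by Fermat's Little Theorem: 11^22 = 1 (mod 23).
Step 2: Reduce exponent: 193 mod 22 = 17.
Step 3: So 11^193 = 11^17 (mod 23).
Step 4: 11^17 mod 23 = 14.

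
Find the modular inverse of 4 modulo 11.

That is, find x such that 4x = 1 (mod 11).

Step 1: We need x such that 4 * x = 1 (mod 11).
Step 2: Using the extended Euclidean algorithm or trial:
  4 * 3 = 12 = 1 * 11 + 1.
Step 3: Since 12 mod 11 = 1, the inverse is x = 3.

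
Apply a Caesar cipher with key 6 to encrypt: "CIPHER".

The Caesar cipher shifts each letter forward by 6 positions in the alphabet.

Step 1: For each letter, shift forward by 6 positions (mod 26).
  C (position 2) -> position (2+6) mod 26 = 8 -> I
  I (position 8) -> position (8+6) mod 26 = 14 -> O
  P (position 15) -> position (15+6) mod 26 = 21 -> V
  H (position 7) -> position (7+6) mod 26 = 13 -> N
  E (position 4) -> position (4+6) mod 26 = 10 -> K
  R (position 17) -> position (17+6) mod 26 = 23 -> X
Result: IOVNKX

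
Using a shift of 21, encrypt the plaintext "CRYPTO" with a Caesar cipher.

Step 1: For each letter, shift forward by 21 positions (mod 26).
  C (position 2) -> position (2+21) mod 26 = 23 -> X
  R (position 17) -> position (17+21) mod 26 = 12 -> M
  Y (position 24) -> position (24+21) mod 26 = 19 -> T
  P (position 15) -> position (15+21) mod 26 = 10 -> K
  T (position 19) -> position (19+21) mod 26 = 14 -> O
  O (position 14) -> position (14+21) mod 26 = 9 -> J
Result: XMTKOJ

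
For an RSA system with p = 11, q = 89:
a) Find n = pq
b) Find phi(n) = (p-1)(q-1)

Step 1: n = p * q = 11 * 89 = 979.
Step 2: phi(n) = (p-1)(q-1) = 10 * 88 = 880.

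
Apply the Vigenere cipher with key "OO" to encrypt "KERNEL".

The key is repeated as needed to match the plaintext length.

Step 1: Repeat key to match plaintext length:
  Plaintext: KERNEL
  Key:       OOOOOO
Step 2: Encrypt each letter:
  K(10) + O(14) = (10+14) mod 26 = 24 = Y
  E(4) + O(14) = (4+14) mod 26 = 18 = S
  R(17) + O(14) = (17+14) mod 26 = 5 = F
  N(13) + O(14) = (13+14) mod 26 = 1 = B
  E(4) + O(14) = (4+14) mod 26 = 18 = S
  L(11) + O(14) = (11+14) mod 26 = 25 = Z
Ciphertext: YSFBSZ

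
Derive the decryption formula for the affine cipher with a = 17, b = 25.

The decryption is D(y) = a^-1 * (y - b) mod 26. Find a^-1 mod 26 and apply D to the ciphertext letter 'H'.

Step 1: Find a^-1, the modular inverse of 17 mod 26.
Step 2: We need 17 * a^-1 = 1 (mod 26).
Step 3: 17 * 23 = 391 = 15 * 26 + 1, so a^-1 = 23.
Step 4: D(y) = 23(y - 25) mod 26.
Step 5: Apply to 'H' (y = 7): D(7) = 23 * (7 - 25) mod 26 = 23 * -18 mod 26 = 2 -> 'C'.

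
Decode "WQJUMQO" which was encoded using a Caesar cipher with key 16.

Step 1: Reverse the shift by subtracting 16 from each letter position.
  W (position 22) -> position (22-16) mod 26 = 6 -> G
  Q (position 16) -> position (16-16) mod 26 = 0 -> A
  J (position 9) -> position (9-16) mod 26 = 19 -> T
  U (position 20) -> position (20-16) mod 26 = 4 -> E
  M (position 12) -> position (12-16) mod 26 = 22 -> W
  Q (position 16) -> position (16-16) mod 26 = 0 -> A
  O (position 14) -> position (14-16) mod 26 = 24 -> Y
Decrypted message: GATEWAY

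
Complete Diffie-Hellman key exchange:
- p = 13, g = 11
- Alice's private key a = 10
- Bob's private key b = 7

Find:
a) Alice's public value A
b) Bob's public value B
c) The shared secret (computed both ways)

Step 1: A = g^a mod p = 11^10 mod 13 = 10.
Step 2: B = g^b mod p = 11^7 mod 13 = 2.
Step 3: Alice computes s = B^a mod p = 2^10 mod 13 = 10.
Step 4: Bob computes s = A^b mod p = 10^7 mod 13 = 10.
Both sides agree: shared secret = 10.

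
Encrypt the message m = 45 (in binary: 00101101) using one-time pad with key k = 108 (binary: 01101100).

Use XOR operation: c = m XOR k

Step 1: Write out the XOR operation bit by bit:
  Message: 00101101
  Key:     01101100
  XOR:     01000001
Step 2: Convert to decimal: 01000001 = 65.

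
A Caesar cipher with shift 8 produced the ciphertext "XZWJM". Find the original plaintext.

Step 1: Reverse the shift by subtracting 8 from each letter position.
  X (position 23) -> position (23-8) mod 26 = 15 -> P
  Z (position 25) -> position (25-8) mod 26 = 17 -> R
  W (position 22) -> position (22-8) mod 26 = 14 -> O
  J (position 9) -> position (9-8) mod 26 = 1 -> B
  M (position 12) -> position (12-8) mod 26 = 4 -> E
Decrypted message: PROBE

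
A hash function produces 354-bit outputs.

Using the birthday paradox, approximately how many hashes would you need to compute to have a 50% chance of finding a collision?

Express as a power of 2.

Step 1: The birthday paradox gives collision probability ~50% after sqrt(2^n) = 2^(n/2) hashes.
Step 2: For 354-bit output: 2^(354/2) = 2^177.
Step 3: Approximately 2^177 hash computations needed.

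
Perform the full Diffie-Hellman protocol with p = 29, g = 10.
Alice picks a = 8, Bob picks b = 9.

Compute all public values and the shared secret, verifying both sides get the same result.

Step 1: A = g^a mod p = 10^8 mod 29 = 25.
Step 2: B = g^b mod p = 10^9 mod 29 = 18.
Step 3: Alice computes s = B^a mod p = 18^8 mod 29 = 16.
Step 4: Bob computes s = A^b mod p = 25^9 mod 29 = 16.
Both sides agree: shared secret = 16.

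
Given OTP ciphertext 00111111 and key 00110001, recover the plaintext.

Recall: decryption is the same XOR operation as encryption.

Step 1: XOR ciphertext with key:
  Ciphertext: 00111111
  Key:        00110001
  XOR:        00001110
Step 2: Plaintext = 00001110 = 14 in decimal.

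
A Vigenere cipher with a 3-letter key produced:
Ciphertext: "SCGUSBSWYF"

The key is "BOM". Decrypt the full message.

Step 1: Key 'BOM' has length 3. Extended key: BOMBOMBOMB
Step 2: Decrypt each position:
  S(18) - B(1) = 17 = R
  C(2) - O(14) = 14 = O
  G(6) - M(12) = 20 = U
  U(20) - B(1) = 19 = T
  S(18) - O(14) = 4 = E
  B(1) - M(12) = 15 = P
  S(18) - B(1) = 17 = R
  W(22) - O(14) = 8 = I
  Y(24) - M(12) = 12 = M
  F(5) - B(1) = 4 = E
Plaintext: ROUTEPRIME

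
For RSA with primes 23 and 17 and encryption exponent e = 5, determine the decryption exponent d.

Step 1: n = 23 * 17 = 391.
Step 2: phi(n) = 22 * 16 = 352.
Step 3: Find d such that 5 * d = 1 (mod 352).
Step 4: d = 5^(-1) mod 352 = 141.
Verification: 5 * 141 = 705 = 2 * 352 + 1.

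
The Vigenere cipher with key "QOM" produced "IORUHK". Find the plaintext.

Step 1: Extend key: QOMQOM
Step 2: Decrypt each letter (c - k) mod 26:
  I(8) - Q(16) = (8-16) mod 26 = 18 = S
  O(14) - O(14) = (14-14) mod 26 = 0 = A
  R(17) - M(12) = (17-12) mod 26 = 5 = F
  U(20) - Q(16) = (20-16) mod 26 = 4 = E
  H(7) - O(14) = (7-14) mod 26 = 19 = T
  K(10) - M(12) = (10-12) mod 26 = 24 = Y
Plaintext: SAFETY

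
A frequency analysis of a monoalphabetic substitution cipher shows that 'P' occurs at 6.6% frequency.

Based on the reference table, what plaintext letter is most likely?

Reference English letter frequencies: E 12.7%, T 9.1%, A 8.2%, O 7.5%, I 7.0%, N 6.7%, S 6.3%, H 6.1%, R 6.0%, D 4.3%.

Step 1: The observed frequency is 6.6%.
Step 2: Compare with English frequencies:
  E: 12.7% (difference: 6.1%)
  T: 9.1% (difference: 2.5%)
  A: 8.2% (difference: 1.6%)
  O: 7.5% (difference: 0.9%)
  I: 7.0% (difference: 0.4%)
  N: 6.7% (difference: 0.1%) <-- closest
  S: 6.3% (difference: 0.3%)
  H: 6.1% (difference: 0.5%)
  R: 6.0% (difference: 0.6%)
  D: 4.3% (difference: 2.3%)
Step 3: 'P' most likely represents 'N' (frequency 6.7%).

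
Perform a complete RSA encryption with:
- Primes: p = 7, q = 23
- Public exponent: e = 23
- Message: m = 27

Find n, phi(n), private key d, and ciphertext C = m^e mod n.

Step 1: n = 7 * 23 = 161.
Step 2: phi(n) = (7-1)(23-1) = 6 * 22 = 132.
Step 3: Find d = 23^(-1) mod 132 = 23.
  Verify: 23 * 23 = 529 = 1 (mod 132).
Step 4: C = 27^23 mod 161 = 27.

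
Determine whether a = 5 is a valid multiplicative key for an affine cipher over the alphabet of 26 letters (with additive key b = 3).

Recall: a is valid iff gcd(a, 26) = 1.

Step 1: Compute gcd(5, 26).
Step 2: gcd(5, 26) = 1.
Since gcd = 1, 5 is coprime with 26, so it is a valid key.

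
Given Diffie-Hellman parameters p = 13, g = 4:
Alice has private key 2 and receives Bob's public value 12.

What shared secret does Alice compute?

Step 1: s = B^a mod p = 12^2 mod 13.
  12^1 mod 13 = 12
  12^2 mod 13 = (12 * 12) mod 13 = 1
Result: shared secret = 1.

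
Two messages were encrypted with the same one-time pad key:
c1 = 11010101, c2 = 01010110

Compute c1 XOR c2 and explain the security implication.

Step 1: c1 XOR c2 = (m1 XOR k) XOR (m2 XOR k).
Step 2: By XOR associativity/commutativity: = m1 XOR m2 XOR k XOR k = m1 XOR m2.
Step 3: 11010101 XOR 01010110 = 10000011 = 131.
Step 4: The key cancels out! An attacker learns m1 XOR m2 = 131, revealing the relationship between plaintexts.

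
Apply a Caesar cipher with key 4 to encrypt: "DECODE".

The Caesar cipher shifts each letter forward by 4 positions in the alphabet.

Step 1: For each letter, shift forward by 4 positions (mod 26).
  D (position 3) -> position (3+4) mod 26 = 7 -> H
  E (position 4) -> position (4+4) mod 26 = 8 -> I
  C (position 2) -> position (2+4) mod 26 = 6 -> G
  O (position 14) -> position (14+4) mod 26 = 18 -> S
  D (position 3) -> position (3+4) mod 26 = 7 -> H
  E (position 4) -> position (4+4) mod 26 = 8 -> I
Result: HIGSHI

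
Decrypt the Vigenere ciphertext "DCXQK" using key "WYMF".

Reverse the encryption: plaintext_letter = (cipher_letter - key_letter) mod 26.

Step 1: Extend key: WYMFW
Step 2: Decrypt each letter (c - k) mod 26:
  D(3) - W(22) = (3-22) mod 26 = 7 = H
  C(2) - Y(24) = (2-24) mod 26 = 4 = E
  X(23) - M(12) = (23-12) mod 26 = 11 = L
  Q(16) - F(5) = (16-5) mod 26 = 11 = L
  K(10) - W(22) = (10-22) mod 26 = 14 = O
Plaintext: HELLO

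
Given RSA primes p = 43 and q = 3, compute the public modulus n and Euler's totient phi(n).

Step 1: n = p * q = 43 * 3 = 129.
Step 2: phi(n) = (p-1)(q-1) = 42 * 2 = 84.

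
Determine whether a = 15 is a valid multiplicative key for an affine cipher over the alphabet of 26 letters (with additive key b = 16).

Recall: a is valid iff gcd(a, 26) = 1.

Step 1: Compute gcd(15, 26).
Step 2: gcd(15, 26) = 1.
Since gcd = 1, 15 is coprime with 26, so it is a valid key.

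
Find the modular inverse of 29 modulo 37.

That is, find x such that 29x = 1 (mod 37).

Step 1: We need x such that 29 * x = 1 (mod 37).
Step 2: Using the extended Euclidean algorithm or trial:
  29 * 23 = 667 = 18 * 37 + 1.
Step 3: Since 667 mod 37 = 1, the inverse is x = 23.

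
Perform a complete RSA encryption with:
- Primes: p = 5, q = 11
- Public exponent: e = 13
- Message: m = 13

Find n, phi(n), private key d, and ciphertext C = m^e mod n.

Step 1: n = 5 * 11 = 55.
Step 2: phi(n) = (5-1)(11-1) = 4 * 10 = 40.
Step 3: Find d = 13^(-1) mod 40 = 37.
  Verify: 13 * 37 = 481 = 1 (mod 40).
Step 4: C = 13^13 mod 55 = 8.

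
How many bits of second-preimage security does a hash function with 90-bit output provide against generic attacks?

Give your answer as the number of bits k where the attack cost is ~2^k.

Step 1: The hash has a 90-bit output.
Step 2: Second-preimage resistance means: given a specific input x, it should be infeasible to find a different y with h(y) = h(x).
With a 90-bit output, a generic search for a second preimage costs about 2^90 evaluations (each trial matches the fixed target with probability 2^-90).
Step 3: Security level = 90 bits.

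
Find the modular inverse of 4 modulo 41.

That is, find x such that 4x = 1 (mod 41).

Step 1: We need x such that 4 * x = 1 (mod 41).
Step 2: Using the extended Euclidean algorithm or trial:
  4 * 31 = 124 = 3 * 41 + 1.
Step 3: Since 124 mod 41 = 1, the inverse is x = 31.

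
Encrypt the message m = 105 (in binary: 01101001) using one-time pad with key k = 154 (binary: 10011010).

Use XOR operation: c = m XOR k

Step 1: Write out the XOR operation bit by bit:
  Message: 01101001
  Key:     10011010
  XOR:     11110011
Step 2: Convert to decimal: 11110011 = 243.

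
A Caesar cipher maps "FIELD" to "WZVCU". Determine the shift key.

Step 1: Compare first letters: F (position 5) -> W (position 22).
Step 2: Shift = (22 - 5) mod 26 = 17.
The shift value is 17.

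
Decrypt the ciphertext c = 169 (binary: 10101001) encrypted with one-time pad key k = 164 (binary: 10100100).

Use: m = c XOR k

Step 1: XOR ciphertext with key:
  Ciphertext: 10101001
  Key:        10100100
  XOR:        00001101
Step 2: Plaintext = 00001101 = 13 in decimal.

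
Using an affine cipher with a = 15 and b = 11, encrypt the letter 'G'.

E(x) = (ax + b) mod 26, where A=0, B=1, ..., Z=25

Step 1: Convert 'G' to number: x = 6.
Step 2: E(6) = (15 * 6 + 11) mod 26 = 101 mod 26 = 23.
Step 3: Convert 23 back to letter: X.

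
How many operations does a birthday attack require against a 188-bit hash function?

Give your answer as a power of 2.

Step 1: The birthday paradox gives collision probability ~50% after sqrt(2^n) = 2^(n/2) hashes.
Step 2: For 188-bit output: 2^(188/2) = 2^94.
Step 3: Approximately 2^94 hash computations needed.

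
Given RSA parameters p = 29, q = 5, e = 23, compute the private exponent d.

Step 1: n = 29 * 5 = 145.
Step 2: phi(n) = 28 * 4 = 112.
Step 3: Find d such that 23 * d = 1 (mod 112).
Step 4: d = 23^(-1) mod 112 = 39.
Verification: 23 * 39 = 897 = 8 * 112 + 1.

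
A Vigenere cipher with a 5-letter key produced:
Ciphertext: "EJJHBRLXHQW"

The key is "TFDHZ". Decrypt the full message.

Step 1: Key 'TFDHZ' has length 5. Extended key: TFDHZTFDHZT
Step 2: Decrypt each position:
  E(4) - T(19) = 11 = L
  J(9) - F(5) = 4 = E
  J(9) - D(3) = 6 = G
  H(7) - H(7) = 0 = A
  B(1) - Z(25) = 2 = C
  R(17) - T(19) = 24 = Y
  L(11) - F(5) = 6 = G
  X(23) - D(3) = 20 = U
  H(7) - H(7) = 0 = A
  Q(16) - Z(25) = 17 = R
  W(22) - T(19) = 3 = D
Plaintext: LEGACYGUARD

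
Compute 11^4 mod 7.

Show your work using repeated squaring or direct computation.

Step 1: Compute 11^4 mod 7 step by step, reducing modulo 7 at each step.
  11^1 mod 7 = 4
  11^2 mod 7 = (4 * 11) mod 7 = 2
  11^3 mod 7 = (2 * 11) mod 7 = 1
  11^4 mod 7 = (1 * 11) mod 7 = 4
Step 2: Result = 4.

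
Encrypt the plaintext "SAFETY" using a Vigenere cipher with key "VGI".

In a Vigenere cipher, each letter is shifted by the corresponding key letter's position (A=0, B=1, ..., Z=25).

Step 1: Repeat key to match plaintext length:
  Plaintext: SAFETY
  Key:       VGIVGI
Step 2: Encrypt each letter:
  S(18) + V(21) = (18+21) mod 26 = 13 = N
  A(0) + G(6) = (0+6) mod 26 = 6 = G
  F(5) + I(8) = (5+8) mod 26 = 13 = N
  E(4) + V(21) = (4+21) mod 26 = 25 = Z
  T(19) + G(6) = (19+6) mod 26 = 25 = Z
  Y(24) + I(8) = (24+8) mod 26 = 6 = G
Ciphertext: NGNZZG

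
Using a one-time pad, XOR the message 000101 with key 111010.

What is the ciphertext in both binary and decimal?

Step 1: Write out the XOR operation bit by bit:
  Message: 000101
  Key:     111010
  XOR:     111111
Step 2: Convert to decimal: 111111 = 63.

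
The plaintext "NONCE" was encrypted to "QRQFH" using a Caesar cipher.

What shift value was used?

Step 1: Compare first letters: N (position 13) -> Q (position 16).
Step 2: Shift = (16 - 13) mod 26 = 3.
The shift value is 3.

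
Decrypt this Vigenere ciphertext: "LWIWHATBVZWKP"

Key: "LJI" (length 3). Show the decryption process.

Step 1: Key 'LJI' has length 3. Extended key: LJILJILJILJIL
Step 2: Decrypt each position:
  L(11) - L(11) = 0 = A
  W(22) - J(9) = 13 = N
  I(8) - I(8) = 0 = A
  W(22) - L(11) = 11 = L
  H(7) - J(9) = 24 = Y
  A(0) - I(8) = 18 = S
  T(19) - L(11) = 8 = I
  B(1) - J(9) = 18 = S
  V(21) - I(8) = 13 = N
  Z(25) - L(11) = 14 = O
  W(22) - J(9) = 13 = N
  K(10) - I(8) = 2 = C
  P(15) - L(11) = 4 = E
Plaintext: ANALYSISNONCE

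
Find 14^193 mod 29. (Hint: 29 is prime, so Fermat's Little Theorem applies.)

Step 1: Since 29 is prime, by Fermat's Little Theorem: 14^28 = 1 (mod 29).
Step 2: Reduce exponent: 193 mod 28 = 25.
Step 3: So 14^193 = 14^25 (mod 29).
Step 4: 14^25 mod 29 = 21.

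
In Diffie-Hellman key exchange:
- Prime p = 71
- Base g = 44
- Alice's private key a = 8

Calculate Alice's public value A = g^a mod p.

Step 1: A = g^a mod p = 44^8 mod 71.
  44^1 mod 71 = 44
  44^2 mod 71 = (44 * 44) mod 71 = 19
  44^3 mod 71 = (19 * 44) mod 71 = 55
  44^4 mod 71 = (55 * 44) mod 71 = 6
  44^5 mod 71 = (6 * 44) mod 71 = 51
  44^6 mod 71 = (51 * 44) mod 71 = 43
  44^7 mod 71 = (43 * 44) mod 71 = 46
  44^8 mod 71 = (46 * 44) mod 71 = 36
Result: A = 36.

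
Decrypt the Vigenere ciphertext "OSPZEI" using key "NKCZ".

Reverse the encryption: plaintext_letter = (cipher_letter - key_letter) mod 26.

Step 1: Extend key: NKCZNK
Step 2: Decrypt each letter (c - k) mod 26:
  O(14) - N(13) = (14-13) mod 26 = 1 = B
  S(18) - K(10) = (18-10) mod 26 = 8 = I
  P(15) - C(2) = (15-2) mod 26 = 13 = N
  Z(25) - Z(25) = (25-25) mod 26 = 0 = A
  E(4) - N(13) = (4-13) mod 26 = 17 = R
  I(8) - K(10) = (8-10) mod 26 = 24 = Y
Plaintext: BINARY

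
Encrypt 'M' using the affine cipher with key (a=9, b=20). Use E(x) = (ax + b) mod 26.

Step 1: Convert 'M' to number: x = 12.
Step 2: E(12) = (9 * 12 + 20) mod 26 = 128 mod 26 = 24.
Step 3: Convert 24 back to letter: Y.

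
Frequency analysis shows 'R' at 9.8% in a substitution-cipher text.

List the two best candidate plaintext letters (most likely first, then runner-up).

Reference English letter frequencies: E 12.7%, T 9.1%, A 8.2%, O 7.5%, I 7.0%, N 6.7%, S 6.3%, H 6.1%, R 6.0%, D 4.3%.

Step 1: Observed frequency of 'R' is 9.8%.
Step 2: Compute distances to each reference frequency and sort:
  T (9.1%): difference = 0.7% <-- BEST
  A (8.2%): difference = 1.6% <-- RUNNER-UP
  O (7.5%): difference = 2.3%
  I (7.0%): difference = 2.8%
  E (12.7%): difference = 2.9%
Step 3: Most likely is 'T' (9.1%, diff 0.7%); second most likely is 'A' (8.2%, diff 1.6%).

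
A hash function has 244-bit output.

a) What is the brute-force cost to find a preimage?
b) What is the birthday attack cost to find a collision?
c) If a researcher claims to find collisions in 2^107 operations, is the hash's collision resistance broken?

Step 1: Preimage resistance requires brute-force of 2^244 operations.
Step 2: Collision resistance (birthday bound) = 2^(244/2) = 2^122.
Step 3: The claimed attack costs 2^107 operations.
Step 4: Since 2^107 < 2^122, the claimed attack beats the generic birthday bound, so collision resistance is broken.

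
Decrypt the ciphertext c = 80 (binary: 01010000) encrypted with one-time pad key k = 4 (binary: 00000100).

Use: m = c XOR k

Step 1: XOR ciphertext with key:
  Ciphertext: 01010000
  Key:        00000100
  XOR:        01010100
Step 2: Plaintext = 01010100 = 84 in decimal.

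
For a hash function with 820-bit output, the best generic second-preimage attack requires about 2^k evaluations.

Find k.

Step 1: The hash has a 820-bit output.
Step 2: Second-preimage resistance means: given a specific input x, it should be infeasible to find a different y with h(y) = h(x).
With a 820-bit output, a generic search for a second preimage costs about 2^820 evaluations (each trial matches the fixed target with probability 2^-820).
Step 3: Security level = 820 bits.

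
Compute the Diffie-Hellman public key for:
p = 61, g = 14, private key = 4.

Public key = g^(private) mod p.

Step 1: A = g^a mod p = 14^4 mod 61.
  14^1 mod 61 = 14
  14^2 mod 61 = (14 * 14) mod 61 = 13
  14^3 mod 61 = (13 * 14) mod 61 = 60
  14^4 mod 61 = (60 * 14) mod 61 = 47
Result: A = 47.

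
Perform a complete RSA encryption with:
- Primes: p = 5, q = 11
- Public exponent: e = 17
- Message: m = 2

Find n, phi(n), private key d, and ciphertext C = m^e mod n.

Step 1: n = 5 * 11 = 55.
Step 2: phi(n) = (5-1)(11-1) = 4 * 10 = 40.
Step 3: Find d = 17^(-1) mod 40 = 33.
  Verify: 17 * 33 = 561 = 1 (mod 40).
Step 4: C = 2^17 mod 55 = 7.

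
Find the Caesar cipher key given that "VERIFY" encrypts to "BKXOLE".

Step 1: Compare first letters: V (position 21) -> B (position 1).
Step 2: Shift = (1 - 21) mod 26 = 6.
The shift value is 6.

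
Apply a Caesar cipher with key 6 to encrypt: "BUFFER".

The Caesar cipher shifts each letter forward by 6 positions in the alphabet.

Step 1: For each letter, shift forward by 6 positions (mod 26).
  B (position 1) -> position (1+6) mod 26 = 7 -> H
  U (position 20) -> position (20+6) mod 26 = 0 -> A
  F (position 5) -> position (5+6) mod 26 = 11 -> L
  F (position 5) -> position (5+6) mod 26 = 11 -> L
  E (position 4) -> position (4+6) mod 26 = 10 -> K
  R (position 17) -> position (17+6) mod 26 = 23 -> X
Result: HALLKX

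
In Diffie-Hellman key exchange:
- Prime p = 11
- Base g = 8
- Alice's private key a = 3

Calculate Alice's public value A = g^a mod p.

Step 1: A = g^a mod p = 8^3 mod 11.
  8^1 mod 11 = 8
  8^2 mod 11 = (8 * 8) mod 11 = 9
  8^3 mod 11 = (9 * 8) mod 11 = 6
Result: A = 6.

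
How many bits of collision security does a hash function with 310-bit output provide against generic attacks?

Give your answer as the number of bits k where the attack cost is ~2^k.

Step 1: The hash has a 310-bit output.
Step 2: Collision resistance means it should be infeasible to find any x != y with h(x) = h(y).
By the birthday bound, a generic collision search succeeds after about sqrt(2^310) = 2^(310/2) = 2^155 evaluations.
Step 3: Security level = 155 bits.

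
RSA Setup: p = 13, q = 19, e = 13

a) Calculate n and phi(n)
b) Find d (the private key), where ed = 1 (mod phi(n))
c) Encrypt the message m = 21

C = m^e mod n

Step 1: n = 13 * 19 = 247.
Step 2: phi(n) = (13-1)(19-1) = 12 * 18 = 216.
Step 3: Find d = 13^(-1) mod 216 = 133.
  Verify: 13 * 133 = 1729 = 1 (mod 216).
Step 4: C = 21^13 mod 247 = 60.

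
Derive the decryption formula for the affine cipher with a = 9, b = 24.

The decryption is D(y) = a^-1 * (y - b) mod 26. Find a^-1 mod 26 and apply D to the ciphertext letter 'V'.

Step 1: Find a^-1, the modular inverse of 9 mod 26.
Step 2: We need 9 * a^-1 = 1 (mod 26).
Step 3: 9 * 3 = 27 = 1 * 26 + 1, so a^-1 = 3.
Step 4: D(y) = 3(y - 24) mod 26.
Step 5: Apply to 'V' (y = 21): D(21) = 3 * (21 - 24) mod 26 = 3 * -3 mod 26 = 17 -> 'R'.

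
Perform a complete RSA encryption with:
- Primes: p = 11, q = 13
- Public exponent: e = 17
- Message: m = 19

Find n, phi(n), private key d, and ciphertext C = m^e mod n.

Step 1: n = 11 * 13 = 143.
Step 2: phi(n) = (11-1)(13-1) = 10 * 12 = 120.
Step 3: Find d = 17^(-1) mod 120 = 113.
  Verify: 17 * 113 = 1921 = 1 (mod 120).
Step 4: C = 19^17 mod 143 = 2.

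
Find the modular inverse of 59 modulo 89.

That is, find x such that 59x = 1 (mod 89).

Step 1: We need x such that 59 * x = 1 (mod 89).
Step 2: Using the extended Euclidean algorithm or trial:
  59 * 86 = 5074 = 57 * 89 + 1.
Step 3: Since 5074 mod 89 = 1, the inverse is x = 86.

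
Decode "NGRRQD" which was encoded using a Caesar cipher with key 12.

Step 1: Reverse the shift by subtracting 12 from each letter position.
  N (position 13) -> position (13-12) mod 26 = 1 -> B
  G (position 6) -> position (6-12) mod 26 = 20 -> U
  R (position 17) -> position (17-12) mod 26 = 5 -> F
  R (position 17) -> position (17-12) mod 26 = 5 -> F
  Q (position 16) -> position (16-12) mod 26 = 4 -> E
  D (position 3) -> position (3-12) mod 26 = 17 -> R
Decrypted message: BUFFER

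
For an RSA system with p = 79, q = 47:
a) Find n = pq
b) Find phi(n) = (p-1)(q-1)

Step 1: n = p * q = 79 * 47 = 3713.
Step 2: phi(n) = (p-1)(q-1) = 78 * 46 = 3588.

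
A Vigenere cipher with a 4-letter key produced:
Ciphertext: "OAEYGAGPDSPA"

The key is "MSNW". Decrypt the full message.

Step 1: Key 'MSNW' has length 4. Extended key: MSNWMSNWMSNW
Step 2: Decrypt each position:
  O(14) - M(12) = 2 = C
  A(0) - S(18) = 8 = I
  E(4) - N(13) = 17 = R
  Y(24) - W(22) = 2 = C
  G(6) - M(12) = 20 = U
  A(0) - S(18) = 8 = I
  G(6) - N(13) = 19 = T
  P(15) - W(22) = 19 = T
  D(3) - M(12) = 17 = R
  S(18) - S(18) = 0 = A
  P(15) - N(13) = 2 = C
  A(0) - W(22) = 4 = E
Plaintext: CIRCUITTRACE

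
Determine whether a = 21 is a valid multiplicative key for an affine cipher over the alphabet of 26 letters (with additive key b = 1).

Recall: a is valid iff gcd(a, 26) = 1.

Step 1: Compute gcd(21, 26).
Step 2: gcd(21, 26) = 1.
Since gcd = 1, 21 is coprime with 26, so it is a valid key.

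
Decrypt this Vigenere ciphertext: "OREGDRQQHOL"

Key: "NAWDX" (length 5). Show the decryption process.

Step 1: Key 'NAWDX' has length 5. Extended key: NAWDXNAWDXN
Step 2: Decrypt each position:
  O(14) - N(13) = 1 = B
  R(17) - A(0) = 17 = R
  E(4) - W(22) = 8 = I
  G(6) - D(3) = 3 = D
  D(3) - X(23) = 6 = G
  R(17) - N(13) = 4 = E
  Q(16) - A(0) = 16 = Q
  Q(16) - W(22) = 20 = U
  H(7) - D(3) = 4 = E
  O(14) - X(23) = 17 = R
  L(11) - N(13) = 24 = Y
Plaintext: BRIDGEQUERY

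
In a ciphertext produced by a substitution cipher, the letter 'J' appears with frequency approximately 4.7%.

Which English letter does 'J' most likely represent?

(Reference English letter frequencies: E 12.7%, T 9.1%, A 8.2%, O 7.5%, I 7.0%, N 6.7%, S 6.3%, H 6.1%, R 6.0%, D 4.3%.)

Step 1: The observed frequency is 4.7%.
Step 2: Compare with English frequencies:
  E: 12.7% (difference: 8.0%)
  T: 9.1% (difference: 4.4%)
  A: 8.2% (difference: 3.5%)
  O: 7.5% (difference: 2.8%)
  I: 7.0% (difference: 2.3%)
  N: 6.7% (difference: 2.0%)
  S: 6.3% (difference: 1.6%)
  H: 6.1% (difference: 1.4%)
  R: 6.0% (difference: 1.3%)
  D: 4.3% (difference: 0.4%) <-- closest
Step 3: 'J' most likely represents 'D' (frequency 4.3%).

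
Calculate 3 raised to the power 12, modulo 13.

Step 1: Compute 3^12 mod 13 step by step, reducing modulo 13 at each step.
  3^1 mod 13 = 3
  3^2 mod 13 = (3 * 3) mod 13 = 9
  3^3 mod 13 = (9 * 3) mod 13 = 1
  3^4 mod 13 = (1 * 3) mod 13 = 3
  3^5 mod 13 = (3 * 3) mod 13 = 9
  3^6 mod 13 = (9 * 3) mod 13 = 1
  3^7 mod 13 = (1 * 3) mod 13 = 3
  3^8 mod 13 = (3 * 3) mod 13 = 9
  3^9 mod 13 = (9 * 3) mod 13 = 1
  3^10 mod 13 = (1 * 3) mod 13 = 3
  3^11 mod 13 = (3 * 3) mod 13 = 9
  3^12 mod 13 = (9 * 3) mod 13 = 1
Step 2: Result = 1.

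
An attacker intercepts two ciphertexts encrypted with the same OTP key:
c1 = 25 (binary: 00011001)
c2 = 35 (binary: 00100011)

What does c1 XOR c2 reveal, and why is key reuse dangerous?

Step 1: c1 XOR c2 = (m1 XOR k) XOR (m2 XOR k).
Step 2: By XOR associativity/commutativity: = m1 XOR m2 XOR k XOR k = m1 XOR m2.
Step 3: 00011001 XOR 00100011 = 00111010 = 58.
Step 4: The key cancels out! An attacker learns m1 XOR m2 = 58, revealing the relationship between plaintexts.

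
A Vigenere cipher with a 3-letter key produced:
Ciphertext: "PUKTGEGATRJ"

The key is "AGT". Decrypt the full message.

Step 1: Key 'AGT' has length 3. Extended key: AGTAGTAGTAG
Step 2: Decrypt each position:
  P(15) - A(0) = 15 = P
  U(20) - G(6) = 14 = O
  K(10) - T(19) = 17 = R
  T(19) - A(0) = 19 = T
  G(6) - G(6) = 0 = A
  E(4) - T(19) = 11 = L
  G(6) - A(0) = 6 = G
  A(0) - G(6) = 20 = U
  T(19) - T(19) = 0 = A
  R(17) - A(0) = 17 = R
  J(9) - G(6) = 3 = D
Plaintext: PORTALGUARD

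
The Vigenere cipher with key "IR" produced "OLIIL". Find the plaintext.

Step 1: Extend key: IRIRI
Step 2: Decrypt each letter (c - k) mod 26:
  O(14) - I(8) = (14-8) mod 26 = 6 = G
  L(11) - R(17) = (11-17) mod 26 = 20 = U
  I(8) - I(8) = (8-8) mod 26 = 0 = A
  I(8) - R(17) = (8-17) mod 26 = 17 = R
  L(11) - I(8) = (11-8) mod 26 = 3 = D
Plaintext: GUARD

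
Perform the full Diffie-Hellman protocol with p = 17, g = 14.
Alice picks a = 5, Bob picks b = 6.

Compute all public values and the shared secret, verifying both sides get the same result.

Step 1: A = g^a mod p = 14^5 mod 17 = 12.
Step 2: B = g^b mod p = 14^6 mod 17 = 15.
Step 3: Alice computes s = B^a mod p = 15^5 mod 17 = 2.
Step 4: Bob computes s = A^b mod p = 12^6 mod 17 = 2.
Both sides agree: shared secret = 2.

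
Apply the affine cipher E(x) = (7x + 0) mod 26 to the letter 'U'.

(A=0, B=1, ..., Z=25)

Step 1: Convert 'U' to number: x = 20.
Step 2: E(20) = (7 * 20 + 0) mod 26 = 140 mod 26 = 10.
Step 3: Convert 10 back to letter: K.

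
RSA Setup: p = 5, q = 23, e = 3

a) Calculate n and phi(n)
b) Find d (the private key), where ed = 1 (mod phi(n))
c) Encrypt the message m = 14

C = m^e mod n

Step 1: n = 5 * 23 = 115.
Step 2: phi(n) = (5-1)(23-1) = 4 * 22 = 88.
Step 3: Find d = 3^(-1) mod 88 = 59.
  Verify: 3 * 59 = 177 = 1 (mod 88).
Step 4: C = 14^3 mod 115 = 99.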